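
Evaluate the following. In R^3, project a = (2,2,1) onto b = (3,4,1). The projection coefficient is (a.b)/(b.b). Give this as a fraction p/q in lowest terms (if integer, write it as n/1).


Projection coefficient = (a . b) / (b . b)
a . b = 2*3 + 2*4 + 1*1
= 6 + 8 + 1 = 15
b . b = 3^2 + 4^2 + 1^2
= 9 + 16 + 1 = 26
Coefficient = 15/26
In lowest terms: 15/26


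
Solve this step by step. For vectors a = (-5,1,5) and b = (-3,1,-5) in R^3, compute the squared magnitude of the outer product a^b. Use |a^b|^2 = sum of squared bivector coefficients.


a wedge b = (a1*b2 - a2*b1)*e12 + (a1*b3 - a3*b1)*e13 + (a2*b3 - a3*b2)*e23
e12 coeff: (-5)*1 - 1*(-3) = -5 - (-3) = -2
e13 coeff: (-5)*(-5) - 5*(-3) = 25 - (-15) = 40
e23 coeff: 1*(-5) - 5*1 = -5 - 5 = -10
|a wedge b|^2 = (-2)^2 + 40^2 + (-10)^2
= 4 + 1600 + 100
= 1704


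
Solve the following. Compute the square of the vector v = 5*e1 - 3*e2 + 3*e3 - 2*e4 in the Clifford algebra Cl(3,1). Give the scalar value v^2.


v^2 = sum of c_i^2 * e_i^2
Positive signature terms (e_i^2 = +1): 5^2 + (-3)^2 + 3^2 = 43
Negative signature terms (e_j^2 = -1): (-2)^2 = 4
v^2 = 43 - 4 = 39


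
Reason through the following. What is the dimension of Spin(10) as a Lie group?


Spin(n) double-covers SO(n); both have Lie algebra so(n) of dimension n(n-1)/2.
n = 10
n(n-1) = 10 * 9 = 90
dim Spin(10) = 90/2 = 45


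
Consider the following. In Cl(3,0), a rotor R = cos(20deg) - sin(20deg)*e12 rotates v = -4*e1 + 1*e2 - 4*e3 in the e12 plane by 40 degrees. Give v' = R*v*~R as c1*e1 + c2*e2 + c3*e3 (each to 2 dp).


Rotor R = cos(20deg) - sin(20deg)*e12
Rotation angle theta = 2 * 20 = 40 degrees in the e12 plane (e1 -> e2).
The component perpendicular to the plane (e3) is invariant: v'_3 = v3 = -4.00
cos(40deg) = 0.7660, sin(40deg) = 0.6428
v'_1 = v1*cos(theta) - v2*sin(theta) = -4*0.7660 - 1*0.6428 = -3.71
v'_2 = v1*sin(theta) + v2*cos(theta) = -4*0.6428 + 1*0.7660 = -1.81
v' = -3.71*e1 - 1.81*e2 - 4.00*e3


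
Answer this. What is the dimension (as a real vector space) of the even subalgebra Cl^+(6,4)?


Even subalgebra dimension = 2^(n-1)
n = 6 + 4 = 10
2^(10 - 1) = 2^9 = 512
Verification: sum of C(10,k) for even k = 1 + 45 + 210 + 210 + 45 + 1 = 512
Result = 512


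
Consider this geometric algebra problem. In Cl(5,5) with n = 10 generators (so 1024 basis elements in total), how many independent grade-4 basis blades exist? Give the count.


Number of grade-k basis blades in Cl(p,q) with n = p + q is C(n, k).
n = 5 + 5 = 10
C(10, 4) = 10! / (4! * 6!)
= 3628800 / (24 * 720)
= 210


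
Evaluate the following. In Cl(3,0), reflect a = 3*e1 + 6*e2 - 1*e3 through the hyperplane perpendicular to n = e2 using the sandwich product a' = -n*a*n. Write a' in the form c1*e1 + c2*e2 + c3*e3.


Reflection formula: a' = -n*a*n, with n = e2 (unit vector, n^2 = 1).
For reflection through hyperplane perp to e2:
The component along e2 flips sign, others stay.
a = (3, 6, -1)
a' = (3, -6, -1)
a' = 3*e1 - 6*e2 - 1*e3


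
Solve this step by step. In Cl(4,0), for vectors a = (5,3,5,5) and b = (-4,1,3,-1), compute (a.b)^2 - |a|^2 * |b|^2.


a . b = 5*(-4) + 3*1 + 5*3 + 5*(-1)
= -20 + 3 + 15 + (-5) = -7
|a|^2 = 5^2 + 3^2 + 5^2 + 5^2 = 84
|b|^2 = (-4)^2 + 1^2 + 3^2 + (-1)^2 = 27
(a.b)^2 = (-7)^2 = 49
|a|^2 * |b|^2 = 84 * 27 = 2268
Result = 49 - 2268 = -2219


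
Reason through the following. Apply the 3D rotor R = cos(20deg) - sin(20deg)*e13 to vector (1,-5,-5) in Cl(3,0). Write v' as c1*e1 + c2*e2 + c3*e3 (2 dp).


Rotor R = cos(20deg) - sin(20deg)*e13
Rotation angle theta = 2 * 20 = 40 degrees in the e13 plane (e1 -> e3).
The component perpendicular to the plane (e2) is invariant: v'_2 = v2 = -5.00
cos(40deg) = 0.7660, sin(40deg) = 0.6428
v'_1 = v1*cos(theta) - v3*sin(theta) = 1*0.7660 - (-5)*0.6428 = 3.98
v'_3 = v1*sin(theta) + v3*cos(theta) = 1*0.6428 + (-5)*0.7660 = -3.19
v' = 3.98*e1 - 5.00*e2 - 3.19*e3


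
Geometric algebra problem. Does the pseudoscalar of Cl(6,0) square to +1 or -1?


The pseudoscalar I = e1...e_n (product of all n generators) of Cl(p,q) satisfies I^2 = (-1)^(q + n(n-1)/2).
p = 6, q = 0, n = p + q = 6
n(n-1)/2 = 6 * 5 / 2 = 15
Exponent = q + n(n-1)/2 = 0 + 15 = 15
I^2 = (-1)^15 = -1


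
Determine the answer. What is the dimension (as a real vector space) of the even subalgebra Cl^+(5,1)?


Even subalgebra dimension = 2^(n-1)
n = 5 + 1 = 6
2^(6 - 1) = 2^5 = 32
Verification: sum of C(6,k) for even k = 1 + 15 + 15 + 1 = 32
Result = 32


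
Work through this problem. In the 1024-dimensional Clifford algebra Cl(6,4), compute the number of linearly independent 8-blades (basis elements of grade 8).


Number of grade-k basis blades in Cl(p,q) with n = p + q is C(n, k).
n = 6 + 4 = 10
C(10, 8) = 10! / (8! * 2!)
= 3628800 / (40320 * 2)
= 45


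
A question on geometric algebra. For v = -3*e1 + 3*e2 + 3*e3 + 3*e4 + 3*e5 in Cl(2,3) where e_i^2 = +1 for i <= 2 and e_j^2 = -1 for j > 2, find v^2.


v^2 = sum of c_i^2 * e_i^2
Positive signature terms (e_i^2 = +1): (-3)^2 + 3^2 = 18
Negative signature terms (e_j^2 = -1): 3^2 + 3^2 + 3^2 = 27
v^2 = 18 - 27 = -9


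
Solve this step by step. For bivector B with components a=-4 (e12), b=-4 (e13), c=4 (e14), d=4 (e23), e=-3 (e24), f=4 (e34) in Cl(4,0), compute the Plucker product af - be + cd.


Plucker relation: af - be + cd
a*f = (-4)*4 = -16
b*e = (-4)*(-3) = 12
c*d = 4*4 = 16
af - be + cd = -16 - 12 + 16
= -12


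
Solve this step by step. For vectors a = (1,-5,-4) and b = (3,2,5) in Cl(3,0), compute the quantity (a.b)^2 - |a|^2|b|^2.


a . b = 1*3 + (-5)*2 + (-4)*5
= 3 + (-10) + (-20) = -27
|a|^2 = 1^2 + (-5)^2 + (-4)^2 = 42
|b|^2 = 3^2 + 2^2 + 5^2 = 38
(a.b)^2 = (-27)^2 = 729
|a|^2 * |b|^2 = 42 * 38 = 1596
Result = 729 - 1596 = -867


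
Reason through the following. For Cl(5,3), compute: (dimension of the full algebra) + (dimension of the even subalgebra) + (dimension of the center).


n = 5 + 3 = 8
Total dim = 2^8 = 256
Even subalgebra dim = 2^7 = 128
n is even, so center dim = 1
Sum = 256 + 128 + 1 = 385


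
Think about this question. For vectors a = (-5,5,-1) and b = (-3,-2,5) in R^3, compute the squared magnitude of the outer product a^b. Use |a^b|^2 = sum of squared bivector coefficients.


a wedge b = (a1*b2 - a2*b1)*e12 + (a1*b3 - a3*b1)*e13 + (a2*b3 - a3*b2)*e23
e12 coeff: (-5)*(-2) - 5*(-3) = 10 - (-15) = 25
e13 coeff: (-5)*5 - (-1)*(-3) = -25 - 3 = -28
e23 coeff: 5*5 - (-1)*(-2) = 25 - 2 = 23
|a wedge b|^2 = 25^2 + (-28)^2 + 23^2
= 625 + 784 + 529
= 1938


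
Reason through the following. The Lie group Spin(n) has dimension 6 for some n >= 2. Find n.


dim Spin(n) = dim so(n) = n(n-1)/2.
Solve n(n-1)/2 = 6, i.e. n^2 - n - 12 = 0.
Discriminant = 1 + 8*6 = 49
n = (1 + sqrt(49))/2 = (1 + 7)/2 = 4


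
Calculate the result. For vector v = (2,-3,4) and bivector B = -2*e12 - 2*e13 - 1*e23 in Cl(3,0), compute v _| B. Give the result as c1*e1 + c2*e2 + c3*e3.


Left contraction v _| B = <vB>_1 (grade-1 part of the geometric product vB).
Using e1_|e12 = e2, e2_|e12 = -e1, e1_|e13 = e3, e3_|e13 = -e1, e2_|e23 = e3, e3_|e23 = -e2:
e1 coeff: -v2*b12 - v3*b13 = -(-3)*(-2) - (4)*(-2) = 2
e2 coeff: v1*b12 - v3*b23 = (2)*(-2) - (4)*(-1) = 0
e3 coeff: v1*b13 + v2*b23 = (2)*(-2) + (-3)*(-1) = -1
v _| B = 2*e1 + 0*e2 - 1*e3


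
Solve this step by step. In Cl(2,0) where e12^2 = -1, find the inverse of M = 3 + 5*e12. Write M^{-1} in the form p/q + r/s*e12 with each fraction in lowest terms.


M = 3 + 5*e12, where e12^2 = -1.
Since M commutes with its reverse ~M = a - b*e12, M * ~M = a^2 - b^2*e12^2 = a^2 + b^2.
So M^{-1} = ~M / (a^2 + b^2) = (a - b*e12)/(a^2 + b^2).
a^2 + b^2 = 9 + 25 = 34
Scalar part = 3/34 = 3/34
Bivector coeff = -5/34 = -5/34
M^{-1} = 3/34 - 5/34*e12


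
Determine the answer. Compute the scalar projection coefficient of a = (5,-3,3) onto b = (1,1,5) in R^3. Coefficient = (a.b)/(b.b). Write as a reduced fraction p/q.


Projection coefficient = (a . b) / (b . b)
a . b = 5*1 + (-3)*1 + 3*5
= 5 + (-3) + 15 = 17
b . b = 1^2 + 1^2 + 5^2
= 1 + 1 + 25 = 27
Coefficient = 17/27
In lowest terms: 17/27


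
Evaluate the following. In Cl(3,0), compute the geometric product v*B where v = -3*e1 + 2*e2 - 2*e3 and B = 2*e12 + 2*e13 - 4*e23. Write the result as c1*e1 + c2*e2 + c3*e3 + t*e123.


vB has grade-1 (vector) and grade-3 (trivector) parts: vB = (v _| B) + (v ^ B).
Vector part <vB>_1:
  e1: -v2*b12 - v3*b13 = -(2)*(2) - (-2)*(2) = 0
  e2: v1*b12 - v3*b23 = (-3)*(2) - (-2)*(-4) = -14
  e3: v1*b13 + v2*b23 = (-3)*(2) + (2)*(-4) = -14
Trivector part <vB>_3:
  e123: v1*b23 - v2*b13 + v3*b12 = (-3)*(-4) - (2)*(2) + (-2)*(2) = 4
vB = 0*e1 - 14*e2 - 14*e3 + 4*e123


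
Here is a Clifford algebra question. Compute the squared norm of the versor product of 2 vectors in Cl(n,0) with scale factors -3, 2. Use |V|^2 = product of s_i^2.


Each vector v_i has |v_i|^2 = s_i^2
Squared scales: (-3)^2 = 9, 2^2 = 4
|V|^2 = 9 * 4
= 36


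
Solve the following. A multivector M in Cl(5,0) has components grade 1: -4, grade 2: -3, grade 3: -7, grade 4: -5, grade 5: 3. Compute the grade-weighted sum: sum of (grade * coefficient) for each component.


Grade-weighted sum = sum of grade_k * coefficient_k
1*(-4) = -4
2*(-3) = -6
3*(-7) = -21
4*(-5) = -20
5*3 = 15
Total = -4 + (-6) + (-21) + (-20) + 15 = -36


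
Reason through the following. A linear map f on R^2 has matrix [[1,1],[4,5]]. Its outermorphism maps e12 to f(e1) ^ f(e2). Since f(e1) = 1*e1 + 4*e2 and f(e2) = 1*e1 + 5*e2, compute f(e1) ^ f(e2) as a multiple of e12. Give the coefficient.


The outermorphism of a linear map f sends e1^e2 to f(e1)^f(e2).
f(e1) = 1*e1 + 4*e2
f(e2) = 1*e1 + 5*e2
f(e1) ^ f(e2) = (1*e1 + 4*e2) ^ (1*e1 + 5*e2)
= 1*5*e12 + 4*1*e21
= (5 - 4)*e12
= 1*e12
Coefficient = 1


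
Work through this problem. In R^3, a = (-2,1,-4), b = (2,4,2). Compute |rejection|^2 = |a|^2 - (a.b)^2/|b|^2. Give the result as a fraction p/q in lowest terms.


|a|^2 = (-2)^2 + 1^2 + (-4)^2 = 21
|b|^2 = 2^2 + 4^2 + 2^2 = 24
a . b = (-2)*2 + 1*4 + (-4)*2 = -8
(a.b)^2 = (-8)^2 = 64
|rej|^2 = 21 - 64/24
= (504 - 64)/24
= 440/24
In lowest terms: 55/3


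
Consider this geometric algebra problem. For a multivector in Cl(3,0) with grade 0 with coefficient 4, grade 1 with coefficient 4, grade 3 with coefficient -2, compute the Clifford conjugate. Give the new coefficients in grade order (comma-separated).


Clifford conjugate sign for grade k: (-1)^(k(k+1)/2)
Grade 0: (-1)^(0*1/2) = (-1)^0 = 1, coeff 4 -> 4
Grade 1: (-1)^(1*2/2) = (-1)^1 = -1, coeff 4 -> -4
Grade 3: (-1)^(3*4/2) = (-1)^6 = 1, coeff -2 -> -2
Conjugated coefficients: 4, -4, -2


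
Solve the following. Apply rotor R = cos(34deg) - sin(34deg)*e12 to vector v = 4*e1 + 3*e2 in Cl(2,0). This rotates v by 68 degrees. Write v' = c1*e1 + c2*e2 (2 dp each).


Rotor R = cos(34deg) - sin(34deg)*e12
Rotation angle theta = 2 * 34 = 68 degrees
v' = R*v*~R rotates v by theta.
cos(68deg) = 0.3746, sin(68deg) = 0.9272
v'_1 = 4*cos(68deg) - 3*sin(68deg)
= 4*0.3746 - 3*0.9272
= -1.28
v'_2 = 4*sin(68deg) + 3*cos(68deg)
= 4*0.9272 + 3*0.3746
= 4.83
v' = -1.28*e1 + 4.83*e2


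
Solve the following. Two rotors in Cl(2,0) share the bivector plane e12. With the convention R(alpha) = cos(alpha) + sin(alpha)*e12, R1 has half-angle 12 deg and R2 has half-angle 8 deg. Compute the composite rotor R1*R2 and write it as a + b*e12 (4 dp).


Same-plane rotors commute and their half-angles add:
R1*R2 = cos(a1 + a2) + sin(a1 + a2)*e12.
a1 + a2 = 12 + 8 = 20 deg
cos(20 deg) = 0.9397
sin(20 deg) = 0.3420
R1*R2 = 0.9397 + 0.3420*e12


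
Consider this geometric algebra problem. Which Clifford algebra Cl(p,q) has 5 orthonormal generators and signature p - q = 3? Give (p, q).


We need p + q = 5 and p - q = 3.
Adding: 2p = 5 + 3 = 8, so p = 4.
Then q = 5 - 4 = 1.
(p, q) = (4, 1)


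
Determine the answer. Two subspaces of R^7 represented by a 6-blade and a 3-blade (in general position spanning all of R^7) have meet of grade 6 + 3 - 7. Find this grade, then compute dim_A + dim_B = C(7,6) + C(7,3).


Meet grade = grade(A) + grade(B) - n
= 6 + 3 - 7 = 2
C(7,6) = 7
C(7,3) = 35
dim_A + dim_B = 7 + 35 = 42


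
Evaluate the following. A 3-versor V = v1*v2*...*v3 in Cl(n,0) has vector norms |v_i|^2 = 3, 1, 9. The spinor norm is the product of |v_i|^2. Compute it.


Spinor norm N(V) = |v1|^2 * |v2|^2 * ... * |v3|^2
= 3 * 1 * 9
Running product: 3, 3, 27
N(V) = 27


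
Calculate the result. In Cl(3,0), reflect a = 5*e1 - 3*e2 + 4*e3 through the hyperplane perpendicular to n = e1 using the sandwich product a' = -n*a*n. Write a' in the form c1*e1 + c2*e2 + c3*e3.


Reflection formula: a' = -n*a*n, with n = e1 (unit vector, n^2 = 1).
For reflection through hyperplane perp to e1:
The component along e1 flips sign, others stay.
a = (5, -3, 4)
a' = (-5, -3, 4)
a' = -5*e1 - 3*e2 + 4*e3


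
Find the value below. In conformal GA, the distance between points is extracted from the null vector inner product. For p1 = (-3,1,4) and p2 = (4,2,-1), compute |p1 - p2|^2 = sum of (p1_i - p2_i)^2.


p1 - p2 = (-7, -1, 5)
|p1 - p2|^2 = (-7)^2 + (-1)^2 + 5^2
= 49 + 1 + 25
= 75


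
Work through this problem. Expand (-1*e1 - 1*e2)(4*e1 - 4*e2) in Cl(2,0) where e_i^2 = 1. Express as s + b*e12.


Expand: (-1*e1 - 1*e2)(4*e1 - 4*e2)
= (-1)*4*e1e1 + (-1)*(-4)*e1e2 + (-1)*4*e2e1 + (-1)*(-4)*e2e2
Using e1^2 = e2^2 = 1, e2e1 = -e1e2:
Scalar part s = (-1)*4 + (-1)*(-4) = -4 + 4 = 0
Bivector part b = (-1)*(-4) - (-1)*4 = 4 - (-4) = 8
uv = 0 + 8*e12


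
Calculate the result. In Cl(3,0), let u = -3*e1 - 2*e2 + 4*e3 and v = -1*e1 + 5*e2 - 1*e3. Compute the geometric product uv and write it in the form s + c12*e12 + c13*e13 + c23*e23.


In Cl(3,0): e_i^2 = 1, e_ie_j = -e_je_i for i != j.
Scalar part = u . v = (-3)*(-1) + (-2)*5 + 4*(-1)
= 3 + (-10) + (-4) = -11
e12 coeff = (-3)*5 - (-2)*(-1) = -15 - 2 = -17
e13 coeff = (-3)*(-1) - 4*(-1) = 3 - (-4) = 7
e23 coeff = (-2)*(-1) - 4*5 = 2 - 20 = -18
uv = -11 - 17*e12 + 7*e13 - 18*e23


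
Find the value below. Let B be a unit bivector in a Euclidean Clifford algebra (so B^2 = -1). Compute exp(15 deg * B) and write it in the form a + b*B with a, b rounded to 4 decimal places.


For a unit bivector B with B^2 = -1, the exponential series gives
e^(theta*B) = cos(theta) + sin(theta)*B (the GA analogue of Euler's formula).
theta = 15 degrees = 0.261799 rad
cos(15 deg) = 0.9659
sin(15 deg) = 0.2588
exp(theta*B) = 0.9659 + 0.2588*B


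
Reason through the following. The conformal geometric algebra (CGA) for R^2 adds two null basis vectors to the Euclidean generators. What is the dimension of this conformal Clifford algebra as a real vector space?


The conformal model of R^2 uses Cl(3,1): the 2 Euclidean generators plus two extra orthogonal generators e+ (e+^2 = +1) and e- (e-^2 = -1), from which the null vectors e0, einf are built.
Number of generators m = 2 + 2 = 4.
dim Cl(p,q) = 2^m = 2^4 = 16


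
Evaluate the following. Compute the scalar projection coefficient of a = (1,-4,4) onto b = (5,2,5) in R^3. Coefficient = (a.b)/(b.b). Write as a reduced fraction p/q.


Projection coefficient = (a . b) / (b . b)
a . b = 1*5 + (-4)*2 + 4*5
= 5 + (-8) + 20 = 17
b . b = 5^2 + 2^2 + 5^2
= 25 + 4 + 25 = 54
Coefficient = 17/54
In lowest terms: 17/54


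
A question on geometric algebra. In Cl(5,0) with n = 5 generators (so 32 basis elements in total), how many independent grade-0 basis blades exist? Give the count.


Number of grade-k basis blades in Cl(p,q) with n = p + q is C(n, k).
n = 5 + 0 = 5
C(5, 0) = 5! / (0! * 5!)
= 120 / (1 * 120)
= 1


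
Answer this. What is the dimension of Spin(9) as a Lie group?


Spin(n) double-covers SO(n); both have Lie algebra so(n) of dimension n(n-1)/2.
n = 9
n(n-1) = 9 * 8 = 72
dim Spin(9) = 72/2 = 36


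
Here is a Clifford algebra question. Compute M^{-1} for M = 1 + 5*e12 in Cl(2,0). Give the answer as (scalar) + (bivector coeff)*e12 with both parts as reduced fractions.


M = 1 + 5*e12, where e12^2 = -1.
Since M commutes with its reverse ~M = a - b*e12, M * ~M = a^2 - b^2*e12^2 = a^2 + b^2.
So M^{-1} = ~M / (a^2 + b^2) = (a - b*e12)/(a^2 + b^2).
a^2 + b^2 = 1 + 25 = 26
Scalar part = 1/26 = 1/26
Bivector coeff = -5/26 = -5/26
M^{-1} = 1/26 - 5/26*e12


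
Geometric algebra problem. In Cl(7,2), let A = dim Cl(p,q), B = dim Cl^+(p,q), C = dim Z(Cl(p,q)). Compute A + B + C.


n = 7 + 2 = 9
Total dim = 2^9 = 512
Even subalgebra dim = 2^8 = 256
n is odd, so center dim = 2
Sum = 512 + 256 + 2 = 770


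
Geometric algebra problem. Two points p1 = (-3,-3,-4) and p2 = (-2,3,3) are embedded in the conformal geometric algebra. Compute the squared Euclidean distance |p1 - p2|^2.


p1 - p2 = (-1, -6, -7)
|p1 - p2|^2 = (-1)^2 + (-6)^2 + (-7)^2
= 1 + 36 + 49
= 86


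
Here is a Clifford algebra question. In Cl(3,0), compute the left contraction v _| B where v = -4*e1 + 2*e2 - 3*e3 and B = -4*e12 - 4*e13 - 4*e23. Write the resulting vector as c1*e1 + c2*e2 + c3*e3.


Left contraction v _| B = <vB>_1 (grade-1 part of the geometric product vB).
Using e1_|e12 = e2, e2_|e12 = -e1, e1_|e13 = e3, e3_|e13 = -e1, e2_|e23 = e3, e3_|e23 = -e2:
e1 coeff: -v2*b12 - v3*b13 = -(2)*(-4) - (-3)*(-4) = -4
e2 coeff: v1*b12 - v3*b23 = (-4)*(-4) - (-3)*(-4) = 4
e3 coeff: v1*b13 + v2*b23 = (-4)*(-4) + (2)*(-4) = 8
v _| B = -4*e1 + 4*e2 + 8*e3


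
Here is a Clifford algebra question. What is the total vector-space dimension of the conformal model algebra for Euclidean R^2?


The conformal model of R^2 uses Cl(3,1): the 2 Euclidean generators plus two extra orthogonal generators e+ (e+^2 = +1) and e- (e-^2 = -1), from which the null vectors e0, einf are built.
Number of generators m = 2 + 2 = 4.
dim Cl(p,q) = 2^m = 2^4 = 16


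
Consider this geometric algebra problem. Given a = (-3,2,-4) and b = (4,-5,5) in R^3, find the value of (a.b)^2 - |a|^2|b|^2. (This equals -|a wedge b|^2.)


a . b = (-3)*4 + 2*(-5) + (-4)*5
= -12 + (-10) + (-20) = -42
|a|^2 = (-3)^2 + 2^2 + (-4)^2 = 29
|b|^2 = 4^2 + (-5)^2 + 5^2 = 66
(a.b)^2 = (-42)^2 = 1764
|a|^2 * |b|^2 = 29 * 66 = 1914
Result = 1764 - 1914 = -150


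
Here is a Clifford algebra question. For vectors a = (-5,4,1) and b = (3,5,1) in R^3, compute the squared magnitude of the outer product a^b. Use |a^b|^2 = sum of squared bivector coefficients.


a wedge b = (a1*b2 - a2*b1)*e12 + (a1*b3 - a3*b1)*e13 + (a2*b3 - a3*b2)*e23
e12 coeff: (-5)*5 - 4*3 = -25 - 12 = -37
e13 coeff: (-5)*1 - 1*3 = -5 - 3 = -8
e23 coeff: 4*1 - 1*5 = 4 - 5 = -1
|a wedge b|^2 = (-37)^2 + (-8)^2 + (-1)^2
= 1369 + 64 + 1
= 1434


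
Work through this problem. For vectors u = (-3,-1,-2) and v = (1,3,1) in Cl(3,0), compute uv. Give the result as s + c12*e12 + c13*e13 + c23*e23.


In Cl(3,0): e_i^2 = 1, e_ie_j = -e_je_i for i != j.
Scalar part = u . v = (-3)*1 + (-1)*3 + (-2)*1
= -3 + (-3) + (-2) = -8
e12 coeff = (-3)*3 - (-1)*1 = -9 - (-1) = -8
e13 coeff = (-3)*1 - (-2)*1 = -3 - (-2) = -1
e23 coeff = (-1)*1 - (-2)*3 = -1 - (-6) = 5
uv = -8 - 8*e12 - 1*e13 + 5*e23


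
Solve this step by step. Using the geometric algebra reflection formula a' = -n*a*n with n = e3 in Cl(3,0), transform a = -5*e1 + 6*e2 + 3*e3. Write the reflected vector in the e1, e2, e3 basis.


Reflection formula: a' = -n*a*n, with n = e3 (unit vector, n^2 = 1).
For reflection through hyperplane perp to e3:
The component along e3 flips sign, others stay.
a = (-5, 6, 3)
a' = (-5, 6, -3)
a' = -5*e1 + 6*e2 - 3*e3


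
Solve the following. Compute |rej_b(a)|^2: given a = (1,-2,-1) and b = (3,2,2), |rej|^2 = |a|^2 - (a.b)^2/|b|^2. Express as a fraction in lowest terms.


|a|^2 = 1^2 + (-2)^2 + (-1)^2 = 6
|b|^2 = 3^2 + 2^2 + 2^2 = 17
a . b = 1*3 + (-2)*2 + (-1)*2 = -3
(a.b)^2 = (-3)^2 = 9
|rej|^2 = 6 - 9/17
= (102 - 9)/17
= 93/17
In lowest terms: 93/17


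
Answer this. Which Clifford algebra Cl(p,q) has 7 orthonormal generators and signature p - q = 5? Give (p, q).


We need p + q = 7 and p - q = 5.
Adding: 2p = 7 + 5 = 12, so p = 6.
Then q = 7 - 6 = 1.
(p, q) = (6, 1)


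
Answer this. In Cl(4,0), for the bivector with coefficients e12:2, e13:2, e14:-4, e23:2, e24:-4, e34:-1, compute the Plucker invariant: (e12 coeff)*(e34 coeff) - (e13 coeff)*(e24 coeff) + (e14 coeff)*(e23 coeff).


Plucker relation: af - be + cd
a*f = 2*(-1) = -2
b*e = 2*(-4) = -8
c*d = (-4)*2 = -8
af - be + cd = -2 - (-8) + (-8)
= -2


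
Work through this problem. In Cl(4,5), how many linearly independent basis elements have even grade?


Even subalgebra dimension = 2^(n-1)
n = 4 + 5 = 9
2^(9 - 1) = 2^8 = 256
Verification: sum of C(9,k) for even k = 1 + 36 + 126 + 84 + 9 = 256
Result = 256


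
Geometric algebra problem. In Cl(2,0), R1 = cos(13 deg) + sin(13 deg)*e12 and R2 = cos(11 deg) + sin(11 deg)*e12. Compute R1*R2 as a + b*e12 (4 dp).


Same-plane rotors commute and their half-angles add:
R1*R2 = cos(a1 + a2) + sin(a1 + a2)*e12.
a1 + a2 = 13 + 11 = 24 deg
cos(24 deg) = 0.9135
sin(24 deg) = 0.4067
R1*R2 = 0.9135 + 0.4067*e12


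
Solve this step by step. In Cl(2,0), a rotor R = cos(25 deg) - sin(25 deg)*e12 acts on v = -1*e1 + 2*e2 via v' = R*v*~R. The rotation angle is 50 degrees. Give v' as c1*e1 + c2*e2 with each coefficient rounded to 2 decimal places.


Rotor R = cos(25deg) - sin(25deg)*e12
Rotation angle theta = 2 * 25 = 50 degrees
v' = R*v*~R rotates v by theta.
cos(50deg) = 0.6428, sin(50deg) = 0.7660
v'_1 = -1*cos(50deg) - 2*sin(50deg)
= -1*0.6428 - 2*0.7660
= -2.17
v'_2 = -1*sin(50deg) + 2*cos(50deg)
= -1*0.7660 + 2*0.6428
= 0.52
v' = -2.17*e1 + 0.52*e2


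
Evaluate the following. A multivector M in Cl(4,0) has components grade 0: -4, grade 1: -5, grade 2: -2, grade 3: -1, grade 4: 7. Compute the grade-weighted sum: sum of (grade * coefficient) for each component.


Grade-weighted sum = sum of grade_k * coefficient_k
0*(-4) = 0
1*(-5) = -5
2*(-2) = -4
3*(-1) = -3
4*7 = 28
Total = 0 + (-5) + (-4) + (-3) + 28 = 16


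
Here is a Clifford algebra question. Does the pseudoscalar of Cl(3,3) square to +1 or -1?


The pseudoscalar I = e1...e_n (product of all n generators) of Cl(p,q) satisfies I^2 = (-1)^(q + n(n-1)/2).
p = 3, q = 3, n = p + q = 6
n(n-1)/2 = 6 * 5 / 2 = 15
Exponent = q + n(n-1)/2 = 3 + 15 = 18
I^2 = (-1)^18 = +1


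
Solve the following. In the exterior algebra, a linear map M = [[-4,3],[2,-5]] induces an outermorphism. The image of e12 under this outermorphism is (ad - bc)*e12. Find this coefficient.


The outermorphism of a linear map f sends e1^e2 to f(e1)^f(e2).
f(e1) = -4*e1 + 2*e2
f(e2) = 3*e1 - 5*e2
f(e1) ^ f(e2) = (-4*e1 + 2*e2) ^ (3*e1 - 5*e2)
= (-4)*(-5)*e12 + 2*3*e21
= (20 - 6)*e12
= 14*e12
Coefficient = 14


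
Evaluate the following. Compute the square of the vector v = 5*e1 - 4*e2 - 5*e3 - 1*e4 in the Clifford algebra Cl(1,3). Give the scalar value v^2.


v^2 = sum of c_i^2 * e_i^2
Positive signature terms (e_i^2 = +1): 5^2 = 25
Negative signature terms (e_j^2 = -1): (-4)^2 + (-5)^2 + (-1)^2 = 42
v^2 = 25 - 42 = -17


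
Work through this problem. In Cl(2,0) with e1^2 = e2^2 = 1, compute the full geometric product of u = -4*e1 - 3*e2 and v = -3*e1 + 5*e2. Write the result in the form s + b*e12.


Expand: (-4*e1 - 3*e2)(-3*e1 + 5*e2)
= (-4)*(-3)*e1e1 + (-4)*5*e1e2 + (-3)*(-3)*e2e1 + (-3)*5*e2e2
Using e1^2 = e2^2 = 1, e2e1 = -e1e2:
Scalar part s = (-4)*(-3) + (-3)*5 = 12 + (-15) = -3
Bivector part b = (-4)*5 - (-3)*(-3) = -20 - 9 = -29
uv = -3 - 29*e12


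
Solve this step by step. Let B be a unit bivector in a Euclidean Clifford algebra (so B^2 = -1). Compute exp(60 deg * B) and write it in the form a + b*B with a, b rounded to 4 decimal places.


For a unit bivector B with B^2 = -1, the exponential series gives
e^(theta*B) = cos(theta) + sin(theta)*B (the GA analogue of Euler's formula).
theta = 60 degrees = 1.047198 rad
cos(60 deg) = 0.5000
sin(60 deg) = 0.8660
exp(theta*B) = 0.5000 + 0.8660*B


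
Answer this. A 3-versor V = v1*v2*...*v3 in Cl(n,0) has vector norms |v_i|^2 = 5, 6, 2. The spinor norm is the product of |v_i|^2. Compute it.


Spinor norm N(V) = |v1|^2 * |v2|^2 * ... * |v3|^2
= 5 * 6 * 2
Running product: 5, 30, 60
N(V) = 60


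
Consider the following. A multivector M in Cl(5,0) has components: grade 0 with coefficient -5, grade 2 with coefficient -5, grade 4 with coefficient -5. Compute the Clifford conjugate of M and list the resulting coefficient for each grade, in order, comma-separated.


Clifford conjugate sign for grade k: (-1)^(k(k+1)/2)
Grade 0: (-1)^(0*1/2) = (-1)^0 = 1, coeff -5 -> -5
Grade 2: (-1)^(2*3/2) = (-1)^3 = -1, coeff -5 -> 5
Grade 4: (-1)^(4*5/2) = (-1)^10 = 1, coeff -5 -> -5
Conjugated coefficients: -5, 5, -5


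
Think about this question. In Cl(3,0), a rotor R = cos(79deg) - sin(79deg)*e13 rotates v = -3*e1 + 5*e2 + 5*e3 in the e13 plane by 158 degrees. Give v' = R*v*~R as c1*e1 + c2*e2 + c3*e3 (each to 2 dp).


Rotor R = cos(79deg) - sin(79deg)*e13
Rotation angle theta = 2 * 79 = 158 degrees in the e13 plane (e1 -> e3).
The component perpendicular to the plane (e2) is invariant: v'_2 = v2 = 5.00
cos(158deg) = -0.9272, sin(158deg) = 0.3746
v'_1 = v1*cos(theta) - v3*sin(theta) = -3*(-0.9272) - 5*0.3746 = 0.91
v'_3 = v1*sin(theta) + v3*cos(theta) = -3*0.3746 + 5*(-0.9272) = -5.76
v' = 0.91*e1 + 5.00*e2 - 5.76*e3


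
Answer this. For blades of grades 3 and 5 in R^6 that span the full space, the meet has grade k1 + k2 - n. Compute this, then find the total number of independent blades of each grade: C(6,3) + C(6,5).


Meet grade = grade(A) + grade(B) - n
= 3 + 5 - 6 = 2
C(6,3) = 20
C(6,5) = 6
dim_A + dim_B = 20 + 6 = 26


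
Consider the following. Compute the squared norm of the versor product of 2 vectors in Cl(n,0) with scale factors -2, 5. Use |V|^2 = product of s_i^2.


Each vector v_i has |v_i|^2 = s_i^2
Squared scales: (-2)^2 = 4, 5^2 = 25
|V|^2 = 4 * 25
= 100


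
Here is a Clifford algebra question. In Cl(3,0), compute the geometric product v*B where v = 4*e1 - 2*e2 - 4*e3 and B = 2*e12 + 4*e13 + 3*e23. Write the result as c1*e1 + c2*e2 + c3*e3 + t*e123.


vB has grade-1 (vector) and grade-3 (trivector) parts: vB = (v _| B) + (v ^ B).
Vector part <vB>_1:
  e1: -v2*b12 - v3*b13 = -(-2)*(2) - (-4)*(4) = 20
  e2: v1*b12 - v3*b23 = (4)*(2) - (-4)*(3) = 20
  e3: v1*b13 + v2*b23 = (4)*(4) + (-2)*(3) = 10
Trivector part <vB>_3:
  e123: v1*b23 - v2*b13 + v3*b12 = (4)*(3) - (-2)*(4) + (-4)*(2) = 12
vB = 20*e1 + 20*e2 + 10*e3 + 12*e123


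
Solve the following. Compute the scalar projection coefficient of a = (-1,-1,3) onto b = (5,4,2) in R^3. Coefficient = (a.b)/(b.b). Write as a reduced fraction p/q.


Projection coefficient = (a . b) / (b . b)
a . b = (-1)*5 + (-1)*4 + 3*2
= -5 + (-4) + 6 = -3
b . b = 5^2 + 4^2 + 2^2
= 25 + 16 + 4 = 45
Coefficient = -3/45
In lowest terms: -1/15


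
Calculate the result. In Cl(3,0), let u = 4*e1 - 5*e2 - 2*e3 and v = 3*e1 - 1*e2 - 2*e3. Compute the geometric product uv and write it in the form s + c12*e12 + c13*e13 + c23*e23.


In Cl(3,0): e_i^2 = 1, e_ie_j = -e_je_i for i != j.
Scalar part = u . v = 4*3 + (-5)*(-1) + (-2)*(-2)
= 12 + 5 + 4 = 21
e12 coeff = 4*(-1) - (-5)*3 = -4 - (-15) = 11
e13 coeff = 4*(-2) - (-2)*3 = -8 - (-6) = -2
e23 coeff = (-5)*(-2) - (-2)*(-1) = 10 - 2 = 8
uv = 21 + 11*e12 - 2*e13 + 8*e23


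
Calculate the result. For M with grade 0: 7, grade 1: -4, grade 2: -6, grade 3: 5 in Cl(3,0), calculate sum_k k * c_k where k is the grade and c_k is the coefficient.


Grade-weighted sum = sum of grade_k * coefficient_k
0*7 = 0
1*(-4) = -4
2*(-6) = -12
3*5 = 15
Total = 0 + (-4) + (-12) + 15 = -1


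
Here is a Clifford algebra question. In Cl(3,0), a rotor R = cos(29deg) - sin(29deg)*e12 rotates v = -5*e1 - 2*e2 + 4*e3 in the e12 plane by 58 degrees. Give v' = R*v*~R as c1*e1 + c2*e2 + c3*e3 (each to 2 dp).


Rotor R = cos(29deg) - sin(29deg)*e12
Rotation angle theta = 2 * 29 = 58 degrees in the e12 plane (e1 -> e2).
The component perpendicular to the plane (e3) is invariant: v'_3 = v3 = 4.00
cos(58deg) = 0.5299, sin(58deg) = 0.8480
v'_1 = v1*cos(theta) - v2*sin(theta) = -5*0.5299 - (-2)*0.8480 = -0.95
v'_2 = v1*sin(theta) + v2*cos(theta) = -5*0.8480 + (-2)*0.5299 = -5.30
v' = -0.95*e1 - 5.30*e2 + 4.00*e3


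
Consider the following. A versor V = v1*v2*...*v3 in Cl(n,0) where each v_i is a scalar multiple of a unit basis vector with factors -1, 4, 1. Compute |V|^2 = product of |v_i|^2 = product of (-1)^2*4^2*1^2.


Each vector v_i has |v_i|^2 = s_i^2
Squared scales: (-1)^2 = 1, 4^2 = 16, 1^2 = 1
|V|^2 = 1 * 16 * 1
= 16


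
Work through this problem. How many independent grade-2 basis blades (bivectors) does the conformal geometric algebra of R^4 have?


The conformal model of R^4 uses Cl(5,1) with m = 4 + 2 = 6 generators.
Number of grade-2 blades = C(m, 2) = C(6, 2)
= 6*5/2 = 15


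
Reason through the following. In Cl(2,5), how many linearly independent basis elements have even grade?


Even subalgebra dimension = 2^(n-1)
n = 2 + 5 = 7
2^(7 - 1) = 2^6 = 64
Verification: sum of C(7,k) for even k = 1 + 21 + 35 + 7 = 64
Result = 64


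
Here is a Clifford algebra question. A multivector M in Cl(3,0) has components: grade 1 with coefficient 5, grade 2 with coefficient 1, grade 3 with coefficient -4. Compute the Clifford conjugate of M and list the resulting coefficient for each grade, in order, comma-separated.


Clifford conjugate sign for grade k: (-1)^(k(k+1)/2)
Grade 1: (-1)^(1*2/2) = (-1)^1 = -1, coeff 5 -> -5
Grade 2: (-1)^(2*3/2) = (-1)^3 = -1, coeff 1 -> -1
Grade 3: (-1)^(3*4/2) = (-1)^6 = 1, coeff -4 -> -4
Conjugated coefficients: -5, -1, -4


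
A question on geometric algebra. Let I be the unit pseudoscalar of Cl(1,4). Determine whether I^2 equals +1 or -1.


The pseudoscalar I = e1...e_n (product of all n generators) of Cl(p,q) satisfies I^2 = (-1)^(q + n(n-1)/2).
p = 1, q = 4, n = p + q = 5
n(n-1)/2 = 5 * 4 / 2 = 10
Exponent = q + n(n-1)/2 = 4 + 10 = 14
I^2 = (-1)^14 = +1


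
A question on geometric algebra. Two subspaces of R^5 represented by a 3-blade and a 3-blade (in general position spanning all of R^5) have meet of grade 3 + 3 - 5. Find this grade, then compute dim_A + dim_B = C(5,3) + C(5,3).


Meet grade = grade(A) + grade(B) - n
= 3 + 3 - 5 = 1
C(5,3) = 10
C(5,3) = 10
dim_A + dim_B = 10 + 10 = 20


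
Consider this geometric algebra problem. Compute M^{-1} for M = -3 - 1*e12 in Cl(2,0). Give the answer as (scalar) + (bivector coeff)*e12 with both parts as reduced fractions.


M = -3 - 1*e12, where e12^2 = -1.
Since M commutes with its reverse ~M = a - b*e12, M * ~M = a^2 - b^2*e12^2 = a^2 + b^2.
So M^{-1} = ~M / (a^2 + b^2) = (a - b*e12)/(a^2 + b^2).
a^2 + b^2 = 9 + 1 = 10
Scalar part = -3/10 = -3/10
Bivector coeff = 1/10 = 1/10
M^{-1} = -3/10 + 1/10*e12


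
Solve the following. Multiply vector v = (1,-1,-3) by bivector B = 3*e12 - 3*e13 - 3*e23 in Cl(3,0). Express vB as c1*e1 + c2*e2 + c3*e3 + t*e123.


vB has grade-1 (vector) and grade-3 (trivector) parts: vB = (v _| B) + (v ^ B).
Vector part <vB>_1:
  e1: -v2*b12 - v3*b13 = -(-1)*(3) - (-3)*(-3) = -6
  e2: v1*b12 - v3*b23 = (1)*(3) - (-3)*(-3) = -6
  e3: v1*b13 + v2*b23 = (1)*(-3) + (-1)*(-3) = 0
Trivector part <vB>_3:
  e123: v1*b23 - v2*b13 + v3*b12 = (1)*(-3) - (-1)*(-3) + (-3)*(3) = -15
vB = -6*e1 - 6*e2 + 0*e3 - 15*e123


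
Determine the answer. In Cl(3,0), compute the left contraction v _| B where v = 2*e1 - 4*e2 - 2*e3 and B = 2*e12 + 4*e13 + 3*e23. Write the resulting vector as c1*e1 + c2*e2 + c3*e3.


Left contraction v _| B = <vB>_1 (grade-1 part of the geometric product vB).
Using e1_|e12 = e2, e2_|e12 = -e1, e1_|e13 = e3, e3_|e13 = -e1, e2_|e23 = e3, e3_|e23 = -e2:
e1 coeff: -v2*b12 - v3*b13 = -(-4)*(2) - (-2)*(4) = 16
e2 coeff: v1*b12 - v3*b23 = (2)*(2) - (-2)*(3) = 10
e3 coeff: v1*b13 + v2*b23 = (2)*(4) + (-4)*(3) = -4
v _| B = 16*e1 + 10*e2 - 4*e3


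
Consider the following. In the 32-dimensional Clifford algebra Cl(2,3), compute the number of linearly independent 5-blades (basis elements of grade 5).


Number of grade-k basis blades in Cl(p,q) with n = p + q is C(n, k).
n = 2 + 3 = 5
C(5, 5) = 5! / (5! * 0!)
= 120 / (120 * 1)
= 1


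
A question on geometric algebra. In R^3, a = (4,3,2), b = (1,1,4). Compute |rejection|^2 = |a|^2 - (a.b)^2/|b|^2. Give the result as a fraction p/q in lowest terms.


|a|^2 = 4^2 + 3^2 + 2^2 = 29
|b|^2 = 1^2 + 1^2 + 4^2 = 18
a . b = 4*1 + 3*1 + 2*4 = 15
(a.b)^2 = 15^2 = 225
|rej|^2 = 29 - 225/18
= (522 - 225)/18
= 297/18
In lowest terms: 33/2


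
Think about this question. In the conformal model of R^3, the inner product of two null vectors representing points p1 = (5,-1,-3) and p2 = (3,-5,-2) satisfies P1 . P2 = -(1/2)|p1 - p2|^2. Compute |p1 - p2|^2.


p1 - p2 = (2, 4, -1)
|p1 - p2|^2 = 2^2 + 4^2 + (-1)^2
= 4 + 16 + 1
= 21


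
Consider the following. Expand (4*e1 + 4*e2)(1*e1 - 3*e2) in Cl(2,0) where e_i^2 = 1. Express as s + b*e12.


Expand: (4*e1 + 4*e2)(1*e1 - 3*e2)
= 4*1*e1e1 + 4*(-3)*e1e2 + 4*1*e2e1 + 4*(-3)*e2e2
Using e1^2 = e2^2 = 1, e2e1 = -e1e2:
Scalar part s = 4*1 + 4*(-3) = 4 + (-12) = -8
Bivector part b = 4*(-3) - 4*1 = -12 - 4 = -16
uv = -8 - 16*e12


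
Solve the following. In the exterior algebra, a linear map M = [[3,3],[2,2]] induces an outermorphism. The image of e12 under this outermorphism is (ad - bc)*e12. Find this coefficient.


The outermorphism of a linear map f sends e1^e2 to f(e1)^f(e2).
f(e1) = 3*e1 + 2*e2
f(e2) = 3*e1 + 2*e2
f(e1) ^ f(e2) = (3*e1 + 2*e2) ^ (3*e1 + 2*e2)
= 3*2*e12 + 2*3*e21
= (6 - 6)*e12
= 0*e12
Coefficient = 0


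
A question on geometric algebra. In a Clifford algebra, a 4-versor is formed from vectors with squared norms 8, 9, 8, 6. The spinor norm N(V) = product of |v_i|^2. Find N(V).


Spinor norm N(V) = |v1|^2 * |v2|^2 * ... * |v4|^2
= 8 * 9 * 8 * 6
Running product: 8, 72, 576, 3456
N(V) = 3456


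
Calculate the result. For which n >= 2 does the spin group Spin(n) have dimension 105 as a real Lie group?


dim Spin(n) = dim so(n) = n(n-1)/2.
Solve n(n-1)/2 = 105, i.e. n^2 - n - 210 = 0.
Discriminant = 1 + 8*105 = 841
n = (1 + sqrt(841))/2 = (1 + 29)/2 = 15


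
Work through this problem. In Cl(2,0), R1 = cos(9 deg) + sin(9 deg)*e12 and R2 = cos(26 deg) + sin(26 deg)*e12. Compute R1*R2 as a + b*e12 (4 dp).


Same-plane rotors commute and their half-angles add:
R1*R2 = cos(a1 + a2) + sin(a1 + a2)*e12.
a1 + a2 = 9 + 26 = 35 deg
cos(35 deg) = 0.8192
sin(35 deg) = 0.5736
R1*R2 = 0.8192 + 0.5736*e12


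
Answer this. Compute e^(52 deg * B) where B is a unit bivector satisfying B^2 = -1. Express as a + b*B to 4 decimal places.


For a unit bivector B with B^2 = -1, the exponential series gives
e^(theta*B) = cos(theta) + sin(theta)*B (the GA analogue of Euler's formula).
theta = 52 degrees = 0.907571 rad
cos(52 deg) = 0.6157
sin(52 deg) = 0.7880
exp(theta*B) = 0.6157 + 0.7880*B


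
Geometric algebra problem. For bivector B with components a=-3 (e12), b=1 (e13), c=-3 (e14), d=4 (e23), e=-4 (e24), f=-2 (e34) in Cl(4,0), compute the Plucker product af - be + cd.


Plucker relation: af - be + cd
a*f = (-3)*(-2) = 6
b*e = 1*(-4) = -4
c*d = (-3)*4 = -12
af - be + cd = 6 - (-4) + (-12)
= -2


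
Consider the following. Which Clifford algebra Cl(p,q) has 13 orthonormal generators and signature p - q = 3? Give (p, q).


We need p + q = 13 and p - q = 3.
Adding: 2p = 13 + 3 = 16, so p = 8.
Then q = 13 - 8 = 5.
(p, q) = (8, 5)


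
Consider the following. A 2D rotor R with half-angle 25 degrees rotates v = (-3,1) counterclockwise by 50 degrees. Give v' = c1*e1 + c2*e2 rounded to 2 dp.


Rotor R = cos(25deg) - sin(25deg)*e12
Rotation angle theta = 2 * 25 = 50 degrees
v' = R*v*~R rotates v by theta.
cos(50deg) = 0.6428, sin(50deg) = 0.7660
v'_1 = -3*cos(50deg) - 1*sin(50deg)
= -3*0.6428 - 1*0.7660
= -2.69
v'_2 = -3*sin(50deg) + 1*cos(50deg)
= -3*0.7660 + 1*0.6428
= -1.66
v' = -2.69*e1 - 1.66*e2


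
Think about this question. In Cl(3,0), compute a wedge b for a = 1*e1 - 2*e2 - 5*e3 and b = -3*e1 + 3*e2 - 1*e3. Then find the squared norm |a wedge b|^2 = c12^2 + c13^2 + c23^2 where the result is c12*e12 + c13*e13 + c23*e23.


a wedge b = (a1*b2 - a2*b1)*e12 + (a1*b3 - a3*b1)*e13 + (a2*b3 - a3*b2)*e23
e12 coeff: 1*3 - (-2)*(-3) = 3 - 6 = -3
e13 coeff: 1*(-1) - (-5)*(-3) = -1 - 15 = -16
e23 coeff: (-2)*(-1) - (-5)*3 = 2 - (-15) = 17
|a wedge b|^2 = (-3)^2 + (-16)^2 + 17^2
= 9 + 256 + 289
= 554


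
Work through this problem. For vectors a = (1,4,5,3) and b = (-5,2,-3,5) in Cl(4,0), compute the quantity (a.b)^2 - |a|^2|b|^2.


a . b = 1*(-5) + 4*2 + 5*(-3) + 3*5
= -5 + 8 + (-15) + 15 = 3
|a|^2 = 1^2 + 4^2 + 5^2 + 3^2 = 51
|b|^2 = (-5)^2 + 2^2 + (-3)^2 + 5^2 = 63
(a.b)^2 = 3^2 = 9
|a|^2 * |b|^2 = 51 * 63 = 3213
Result = 9 - 3213 = -3204


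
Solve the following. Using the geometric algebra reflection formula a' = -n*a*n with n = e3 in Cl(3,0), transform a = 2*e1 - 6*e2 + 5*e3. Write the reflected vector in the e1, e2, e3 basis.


Reflection formula: a' = -n*a*n, with n = e3 (unit vector, n^2 = 1).
For reflection through hyperplane perp to e3:
The component along e3 flips sign, others stay.
a = (2, -6, 5)
a' = (2, -6, -5)
a' = 2*e1 - 6*e2 - 5*e3


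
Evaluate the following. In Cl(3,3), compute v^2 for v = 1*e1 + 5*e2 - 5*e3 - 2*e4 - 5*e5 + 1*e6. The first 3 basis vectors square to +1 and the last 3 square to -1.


v^2 = sum of c_i^2 * e_i^2
Positive signature terms (e_i^2 = +1): 1^2 + 5^2 + (-5)^2 = 51
Negative signature terms (e_j^2 = -1): (-2)^2 + (-5)^2 + 1^2 = 30
v^2 = 51 - 30 = 21


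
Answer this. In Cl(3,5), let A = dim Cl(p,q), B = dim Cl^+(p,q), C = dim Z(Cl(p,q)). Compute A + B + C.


n = 3 + 5 = 8
Total dim = 2^8 = 256
Even subalgebra dim = 2^7 = 128
n is even, so center dim = 1
Sum = 256 + 128 + 1 = 385


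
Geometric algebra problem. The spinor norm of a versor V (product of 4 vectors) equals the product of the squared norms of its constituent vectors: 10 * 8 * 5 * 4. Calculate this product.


Spinor norm N(V) = |v1|^2 * |v2|^2 * ... * |v4|^2
= 10 * 8 * 5 * 4
Running product: 10, 80, 400, 1600
N(V) = 1600


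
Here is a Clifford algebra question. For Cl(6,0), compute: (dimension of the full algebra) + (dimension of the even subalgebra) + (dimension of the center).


n = 6 + 0 = 6
Total dim = 2^6 = 64
Even subalgebra dim = 2^5 = 32
n is even, so center dim = 1
Sum = 64 + 32 + 1 = 97


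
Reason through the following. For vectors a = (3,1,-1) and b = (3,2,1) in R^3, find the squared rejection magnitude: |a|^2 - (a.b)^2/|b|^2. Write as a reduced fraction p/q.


|a|^2 = 3^2 + 1^2 + (-1)^2 = 11
|b|^2 = 3^2 + 2^2 + 1^2 = 14
a . b = 3*3 + 1*2 + (-1)*1 = 10
(a.b)^2 = 10^2 = 100
|rej|^2 = 11 - 100/14
= (154 - 100)/14
= 54/14
In lowest terms: 27/7


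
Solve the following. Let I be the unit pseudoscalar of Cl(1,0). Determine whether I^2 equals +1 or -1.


The pseudoscalar I = e1...e_n (product of all n generators) of Cl(p,q) satisfies I^2 = (-1)^(q + n(n-1)/2).
p = 1, q = 0, n = p + q = 1
n(n-1)/2 = 1 * 0 / 2 = 0
Exponent = q + n(n-1)/2 = 0 + 0 = 0
I^2 = (-1)^0 = +1


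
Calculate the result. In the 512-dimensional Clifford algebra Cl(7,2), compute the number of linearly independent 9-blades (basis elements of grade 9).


Number of grade-k basis blades in Cl(p,q) with n = p + q is C(n, k).
n = 7 + 2 = 9
C(9, 9) = 9! / (9! * 0!)
= 362880 / (362880 * 1)
= 1


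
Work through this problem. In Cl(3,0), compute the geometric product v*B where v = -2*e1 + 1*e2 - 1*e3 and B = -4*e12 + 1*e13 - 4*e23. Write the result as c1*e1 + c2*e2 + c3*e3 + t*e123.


vB has grade-1 (vector) and grade-3 (trivector) parts: vB = (v _| B) + (v ^ B).
Vector part <vB>_1:
  e1: -v2*b12 - v3*b13 = -(1)*(-4) - (-1)*(1) = 5
  e2: v1*b12 - v3*b23 = (-2)*(-4) - (-1)*(-4) = 4
  e3: v1*b13 + v2*b23 = (-2)*(1) + (1)*(-4) = -6
Trivector part <vB>_3:
  e123: v1*b23 - v2*b13 + v3*b12 = (-2)*(-4) - (1)*(1) + (-1)*(-4) = 11
vB = 5*e1 + 4*e2 - 6*e3 + 11*e123


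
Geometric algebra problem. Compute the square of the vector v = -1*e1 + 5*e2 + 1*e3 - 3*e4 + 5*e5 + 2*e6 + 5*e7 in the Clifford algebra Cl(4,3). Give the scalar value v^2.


v^2 = sum of c_i^2 * e_i^2
Positive signature terms (e_i^2 = +1): (-1)^2 + 5^2 + 1^2 + (-3)^2 = 36
Negative signature terms (e_j^2 = -1): 5^2 + 2^2 + 5^2 = 54
v^2 = 36 - 54 = -18
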